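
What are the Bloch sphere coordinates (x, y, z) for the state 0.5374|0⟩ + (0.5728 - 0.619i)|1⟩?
(0.6156, -0.6653, -0.4225)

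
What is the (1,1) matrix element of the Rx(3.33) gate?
-0.09406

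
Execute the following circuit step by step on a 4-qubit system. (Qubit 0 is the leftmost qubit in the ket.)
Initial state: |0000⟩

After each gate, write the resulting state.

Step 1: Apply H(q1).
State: 1/√2|0000⟩ + 1/√2|0100⟩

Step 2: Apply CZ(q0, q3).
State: 1/√2|0000⟩ + 1/√2|0100⟩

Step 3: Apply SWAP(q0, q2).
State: 1/√2|0000⟩ + 1/√2|0100⟩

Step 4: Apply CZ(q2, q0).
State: 1/√2|0000⟩ + 1/√2|0100⟩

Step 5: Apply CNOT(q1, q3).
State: 1/√2|0000⟩ + 1/√2|0101⟩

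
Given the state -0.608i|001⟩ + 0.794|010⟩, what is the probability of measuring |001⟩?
0.3697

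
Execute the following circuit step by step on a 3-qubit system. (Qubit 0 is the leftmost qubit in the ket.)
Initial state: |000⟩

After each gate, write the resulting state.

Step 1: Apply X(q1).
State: |010⟩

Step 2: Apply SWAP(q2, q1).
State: |001⟩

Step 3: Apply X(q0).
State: |101⟩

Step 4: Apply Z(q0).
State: -|101⟩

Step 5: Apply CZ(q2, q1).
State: -|101⟩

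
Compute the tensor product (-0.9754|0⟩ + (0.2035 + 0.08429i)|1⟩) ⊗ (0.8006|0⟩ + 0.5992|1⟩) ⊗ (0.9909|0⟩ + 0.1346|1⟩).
-0.7738|000⟩ - 0.1051|001⟩ - 0.5791|010⟩ - 0.07867|011⟩ + (0.1614 + 0.06687i)|100⟩ + (0.02193 + 0.009083i)|101⟩ + (0.1208 + 0.05005i)|110⟩ + (0.01641 + 0.006798i)|111⟩

amp(|b₁b₂…⟩) = product of the factor amplitudes for bits b₁, b₂, …; only kets whose every factor amplitude is nonzero survive.
|000⟩: (-0.9754)(0.8006)(0.9909) = -0.7738
|001⟩: (-0.9754)(0.8006)(0.1346) = -0.1051
|010⟩: (-0.9754)(0.5992)(0.9909) = -0.5791
|011⟩: (-0.9754)(0.5992)(0.1346) = -0.07867
|100⟩: (0.2035 + 0.08429i)(0.8006)(0.9909) = (0.1614 + 0.06687i)
|101⟩: (0.2035 + 0.08429i)(0.8006)(0.1346) = (0.02193 + 0.009083i)
|110⟩: (0.2035 + 0.08429i)(0.5992)(0.9909) = (0.1208 + 0.05005i)
|111⟩: (0.2035 + 0.08429i)(0.5992)(0.1346) = (0.01641 + 0.006798i)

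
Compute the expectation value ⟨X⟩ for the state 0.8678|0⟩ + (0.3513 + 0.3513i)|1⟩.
0.6097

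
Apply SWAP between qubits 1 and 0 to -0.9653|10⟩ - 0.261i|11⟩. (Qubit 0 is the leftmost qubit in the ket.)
-0.9653|01⟩ - 0.261i|11⟩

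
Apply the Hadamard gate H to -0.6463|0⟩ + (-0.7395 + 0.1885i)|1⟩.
(-0.9799 + 0.1333i)|0⟩ + (0.0659 - 0.1333i)|1⟩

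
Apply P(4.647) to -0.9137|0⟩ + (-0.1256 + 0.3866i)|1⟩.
-0.9137|0⟩ + (0.394 + 0.1001i)|1⟩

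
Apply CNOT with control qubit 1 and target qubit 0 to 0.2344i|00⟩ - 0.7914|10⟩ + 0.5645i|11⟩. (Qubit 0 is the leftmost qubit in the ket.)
0.2344i|00⟩ + 0.5645i|01⟩ - 0.7914|10⟩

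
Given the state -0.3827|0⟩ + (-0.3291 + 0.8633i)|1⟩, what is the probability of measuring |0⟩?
0.1465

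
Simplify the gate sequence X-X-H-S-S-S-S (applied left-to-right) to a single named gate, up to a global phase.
H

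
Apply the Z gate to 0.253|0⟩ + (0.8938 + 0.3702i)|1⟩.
0.253|0⟩ + (-0.8938 - 0.3702i)|1⟩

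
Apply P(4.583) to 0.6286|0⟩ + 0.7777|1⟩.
0.6286|0⟩ + (-0.1003 - 0.7712i)|1⟩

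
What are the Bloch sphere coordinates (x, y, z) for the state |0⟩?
(0, 0, 1)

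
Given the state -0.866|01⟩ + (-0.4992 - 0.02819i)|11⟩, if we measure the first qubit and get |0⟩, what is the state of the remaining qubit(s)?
-|1⟩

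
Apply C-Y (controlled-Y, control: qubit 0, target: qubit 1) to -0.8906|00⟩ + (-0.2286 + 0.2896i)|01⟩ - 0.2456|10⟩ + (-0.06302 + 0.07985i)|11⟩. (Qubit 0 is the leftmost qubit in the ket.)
-0.8906|00⟩ + (-0.2286 + 0.2896i)|01⟩ + (0.07985 + 0.06302i)|10⟩ - 0.2456i|11⟩

C-Y leaves the control-|0⟩ kets |00⟩, |01⟩ unchanged and applies Y to qubit 1 on the control-|1⟩ pair (|10⟩, |11⟩).
Y = [[0, -i], [i, 0]].
With a = amp(|10⟩) = -0.2456 and b = amp(|11⟩) = (-0.06302 + 0.07985i):
new amp(|10⟩) = (-i)·b = (0.07985 + 0.06302i)
new amp(|11⟩) = (i)·a = -0.2456i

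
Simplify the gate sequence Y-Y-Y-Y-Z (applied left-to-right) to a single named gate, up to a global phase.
Z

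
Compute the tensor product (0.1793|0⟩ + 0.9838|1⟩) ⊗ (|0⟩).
0.1793|00⟩ + 0.9838|10⟩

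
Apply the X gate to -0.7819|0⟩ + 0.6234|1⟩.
0.6234|0⟩ - 0.7819|1⟩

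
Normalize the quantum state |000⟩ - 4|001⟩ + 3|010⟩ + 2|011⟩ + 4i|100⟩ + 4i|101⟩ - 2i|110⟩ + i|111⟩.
0.1222|000⟩ - 0.4887|001⟩ + 0.3665|010⟩ + 0.2443|011⟩ + 0.4887i|100⟩ + 0.4887i|101⟩ - 0.2443i|110⟩ + 0.1222i|111⟩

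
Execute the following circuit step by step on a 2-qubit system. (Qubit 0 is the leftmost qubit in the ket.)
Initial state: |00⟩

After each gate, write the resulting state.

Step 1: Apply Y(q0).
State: i|10⟩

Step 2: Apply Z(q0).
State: -i|10⟩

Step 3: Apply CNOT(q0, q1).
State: -i|11⟩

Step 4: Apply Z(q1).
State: i|11⟩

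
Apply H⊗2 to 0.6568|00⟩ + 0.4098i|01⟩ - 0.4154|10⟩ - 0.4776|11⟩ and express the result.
(-0.1181 + 0.2049i)|00⟩ + (0.3595 - 0.2049i)|01⟩ + (0.7749 + 0.2049i)|10⟩ + (0.2973 - 0.2049i)|11⟩

H⊗2 gives amp(|y⟩) = (1/2) Σ_x (−1)^(x·y) amp(|x⟩), where x·y is the number of positions in which both x and y have a 1.
|00⟩: (0.6568 + 0.4098i - 0.4154 - 0.4776)/2 = (-0.1181 + 0.2049i)
|01⟩: (0.6568 - 0.4098i - 0.4154 + 0.4776)/2 = (0.3595 - 0.2049i)
|10⟩: (0.6568 + 0.4098i + 0.4154 + 0.4776)/2 = (0.7749 + 0.2049i)
|11⟩: (0.6568 - 0.4098i + 0.4154 - 0.4776)/2 = (0.2973 - 0.2049i)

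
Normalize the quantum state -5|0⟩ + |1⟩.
-0.9806|0⟩ + 0.1961|1⟩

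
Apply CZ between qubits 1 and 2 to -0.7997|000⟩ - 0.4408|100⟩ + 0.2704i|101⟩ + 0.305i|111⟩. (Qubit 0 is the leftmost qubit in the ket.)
-0.7997|000⟩ - 0.4408|100⟩ + 0.2704i|101⟩ - 0.305i|111⟩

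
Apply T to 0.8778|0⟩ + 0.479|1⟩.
0.8778|0⟩ + (0.3387 + 0.3387i)|1⟩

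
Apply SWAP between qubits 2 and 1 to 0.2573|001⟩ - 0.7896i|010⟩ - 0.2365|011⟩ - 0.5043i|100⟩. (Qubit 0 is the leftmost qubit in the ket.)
-0.7896i|001⟩ + 0.2573|010⟩ - 0.2365|011⟩ - 0.5043i|100⟩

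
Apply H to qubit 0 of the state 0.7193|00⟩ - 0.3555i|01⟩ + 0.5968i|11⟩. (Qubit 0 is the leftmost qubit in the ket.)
0.5086|00⟩ + 0.1706i|01⟩ + 0.5086|10⟩ - 0.6734i|11⟩

H on qubit 0 mixes each pair of kets that differ only in qubit 0: amplitudes (a, b) of (|…0…⟩, |…1…⟩) become ((a + b)/√2, (a − b)/√2). Kets absent from the input have amplitude 0.
(|00⟩, |10⟩): (a, b) = (0.7193, 0) → (0.5086, 0.5086)
(|01⟩, |11⟩): (a, b) = (-0.3555i, 0.5968i) → (0.1706i, -0.6734i)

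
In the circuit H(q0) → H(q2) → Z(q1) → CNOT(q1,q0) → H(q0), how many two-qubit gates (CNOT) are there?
1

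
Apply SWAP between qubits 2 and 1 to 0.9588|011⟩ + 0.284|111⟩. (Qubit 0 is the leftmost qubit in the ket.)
0.9588|011⟩ + 0.284|111⟩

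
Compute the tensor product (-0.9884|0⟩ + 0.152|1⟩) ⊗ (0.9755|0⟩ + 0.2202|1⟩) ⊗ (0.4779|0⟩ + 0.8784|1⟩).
-0.4608|000⟩ - 0.8469|001⟩ - 0.104|010⟩ - 0.1912|011⟩ + 0.07086|100⟩ + 0.1302|101⟩ + 0.016|110⟩ + 0.0294|111⟩

amp(|b₁b₂…⟩) = product of the factor amplitudes for bits b₁, b₂, …; only kets whose every factor amplitude is nonzero survive.
|000⟩: (-0.9884)(0.9755)(0.4779) = -0.4608
|001⟩: (-0.9884)(0.9755)(0.8784) = -0.8469
|010⟩: (-0.9884)(0.2202)(0.4779) = -0.104
|011⟩: (-0.9884)(0.2202)(0.8784) = -0.1912
|100⟩: (0.152)(0.9755)(0.4779) = 0.07086
|101⟩: (0.152)(0.9755)(0.8784) = 0.1302
|110⟩: (0.152)(0.2202)(0.4779) = 0.016
|111⟩: (0.152)(0.2202)(0.8784) = 0.0294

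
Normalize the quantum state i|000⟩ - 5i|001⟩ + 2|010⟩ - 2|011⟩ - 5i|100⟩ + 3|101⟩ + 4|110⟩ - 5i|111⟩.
0.09578i|000⟩ - 0.4789i|001⟩ + 0.1916|010⟩ - 0.1916|011⟩ - 0.4789i|100⟩ + 0.2873|101⟩ + 0.3831|110⟩ - 0.4789i|111⟩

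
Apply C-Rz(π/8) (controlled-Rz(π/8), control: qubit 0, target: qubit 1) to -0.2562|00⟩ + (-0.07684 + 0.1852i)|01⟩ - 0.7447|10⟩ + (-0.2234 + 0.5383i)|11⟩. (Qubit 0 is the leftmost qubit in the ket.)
-0.2562|00⟩ + (-0.07684 + 0.1852i)|01⟩ + (-0.7304 + 0.1453i)|10⟩ + (-0.3241 + 0.4844i)|11⟩

C-Rz(π/8) leaves the control-|0⟩ kets |00⟩, |01⟩ unchanged and applies Rz(π/8) to qubit 1 on the control-|1⟩ pair (|10⟩, |11⟩).
Rz(π/8) = [[e^(−iθ/2), 0], [0, e^(iθ/2)]] with e^(±iθ/2) = cos(θ/2) ± i·sin(θ/2); θ = π/8, cos(θ/2) ≈ 0.980785, sin(θ/2) ≈ 0.19509.
With a = amp(|10⟩) = -0.7447 and b = amp(|11⟩) = (-0.2234 + 0.5383i):
new amp(|10⟩) = (0.980785 - 0.19509i)·a = (-0.7304 + 0.1453i)
new amp(|11⟩) = (0.980785 + 0.19509i)·b = (-0.3241 + 0.4844i)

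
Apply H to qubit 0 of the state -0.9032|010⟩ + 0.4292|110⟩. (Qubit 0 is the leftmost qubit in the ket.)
-0.3352|010⟩ - 0.9421|110⟩

H on qubit 0 mixes each pair of kets that differ only in qubit 0: amplitudes (a, b) of (|…0…⟩, |…1…⟩) become ((a + b)/√2, (a − b)/√2). Kets absent from the input have amplitude 0.
(|010⟩, |110⟩): (a, b) = (-0.9032, 0.4292) → (-0.3352, -0.9421)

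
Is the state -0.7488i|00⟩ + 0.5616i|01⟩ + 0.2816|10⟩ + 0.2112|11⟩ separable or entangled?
Entangled

Writing the state as a|00⟩ + b|01⟩ + c|10⟩ + d|11⟩, it is a product state iff ad − bc = 0.
Here (a, b, c, d) = (-0.7488i, 0.5616i, 0.2816, 0.2112): ad − bc = (-0.7488i)(0.2112) − (0.5616i)(0.2816) = -0.3163i ≠ 0, so the state is entangled.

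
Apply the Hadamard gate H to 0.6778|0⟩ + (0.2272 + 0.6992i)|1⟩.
(0.6399 + 0.4944i)|0⟩ + (0.3186 - 0.4944i)|1⟩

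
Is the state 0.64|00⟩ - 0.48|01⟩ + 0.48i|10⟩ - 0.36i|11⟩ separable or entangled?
Separable

Writing the state as a|00⟩ + b|01⟩ + c|10⟩ + d|11⟩, it is a product state iff ad − bc = 0.
Here (a, b, c, d) = (0.64, -0.48, 0.48i, -0.36i): ad − bc = (0.64)(-0.36i) − (-0.48)(0.48i) = 0, so the state is separable.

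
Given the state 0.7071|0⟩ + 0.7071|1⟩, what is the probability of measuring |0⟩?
0.5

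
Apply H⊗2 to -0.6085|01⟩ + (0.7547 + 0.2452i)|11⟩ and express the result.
(0.0731 + 0.1226i)|00⟩ + (-0.0731 - 0.1226i)|01⟩ + (-0.6816 - 0.1226i)|10⟩ + (0.6816 + 0.1226i)|11⟩

H⊗2 gives amp(|y⟩) = (1/2) Σ_x (−1)^(x·y) amp(|x⟩), where x·y is the number of positions in which both x and y have a 1.
|00⟩: (-0.6085 + (0.7547 + 0.2452i))/2 = (0.0731 + 0.1226i)
|01⟩: (0.6085 - (0.7547 + 0.2452i))/2 = (-0.0731 - 0.1226i)
|10⟩: (-0.6085 - (0.7547 + 0.2452i))/2 = (-0.6816 - 0.1226i)
|11⟩: (0.6085 + (0.7547 + 0.2452i))/2 = (0.6816 + 0.1226i)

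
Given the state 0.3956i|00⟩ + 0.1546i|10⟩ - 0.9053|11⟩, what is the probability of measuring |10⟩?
0.0239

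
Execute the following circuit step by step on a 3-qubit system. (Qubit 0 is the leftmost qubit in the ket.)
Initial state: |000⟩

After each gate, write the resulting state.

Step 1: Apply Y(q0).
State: i|100⟩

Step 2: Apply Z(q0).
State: -i|100⟩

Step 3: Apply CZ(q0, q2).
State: -i|100⟩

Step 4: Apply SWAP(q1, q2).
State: -i|100⟩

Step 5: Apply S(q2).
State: -i|100⟩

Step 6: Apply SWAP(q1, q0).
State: -i|010⟩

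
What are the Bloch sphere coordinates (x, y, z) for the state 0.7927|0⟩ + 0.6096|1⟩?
(0.9665, 0, 0.2568)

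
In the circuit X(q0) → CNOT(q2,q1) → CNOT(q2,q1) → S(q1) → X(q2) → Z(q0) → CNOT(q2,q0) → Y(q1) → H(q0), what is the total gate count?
9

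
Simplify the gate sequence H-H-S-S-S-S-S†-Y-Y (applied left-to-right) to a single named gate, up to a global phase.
S†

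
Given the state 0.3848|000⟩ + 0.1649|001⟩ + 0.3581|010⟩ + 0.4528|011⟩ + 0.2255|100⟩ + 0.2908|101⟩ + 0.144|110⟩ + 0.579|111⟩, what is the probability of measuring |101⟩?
0.08456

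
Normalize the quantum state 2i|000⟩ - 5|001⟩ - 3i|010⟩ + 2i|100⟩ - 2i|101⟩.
0.2949i|000⟩ - 0.7372|001⟩ - 0.4423i|010⟩ + 0.2949i|100⟩ - 0.2949i|101⟩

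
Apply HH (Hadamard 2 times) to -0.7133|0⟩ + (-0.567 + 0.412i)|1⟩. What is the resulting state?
-0.7133|0⟩ + (-0.567 + 0.412i)|1⟩

H² = I, so an even number of Hadamards cancels: H^2 = I and the state is unchanged.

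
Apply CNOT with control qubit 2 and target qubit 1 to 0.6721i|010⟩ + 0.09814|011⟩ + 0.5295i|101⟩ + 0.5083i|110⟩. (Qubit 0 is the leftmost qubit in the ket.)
0.09814|001⟩ + 0.6721i|010⟩ + 0.5083i|110⟩ + 0.5295i|111⟩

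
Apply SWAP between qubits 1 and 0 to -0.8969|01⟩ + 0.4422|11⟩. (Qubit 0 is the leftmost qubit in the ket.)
-0.8969|10⟩ + 0.4422|11⟩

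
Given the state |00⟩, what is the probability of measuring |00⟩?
1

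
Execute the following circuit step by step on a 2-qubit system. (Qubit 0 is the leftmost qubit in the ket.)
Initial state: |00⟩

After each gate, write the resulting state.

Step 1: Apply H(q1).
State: 1/√2|00⟩ + 1/√2|01⟩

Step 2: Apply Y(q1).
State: -(1/√2)i|00⟩ + (1/√2)i|01⟩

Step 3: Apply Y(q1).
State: 1/√2|00⟩ + 1/√2|01⟩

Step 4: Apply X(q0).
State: 1/√2|10⟩ + 1/√2|11⟩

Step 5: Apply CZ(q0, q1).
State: 1/√2|10⟩ - 1/√2|11⟩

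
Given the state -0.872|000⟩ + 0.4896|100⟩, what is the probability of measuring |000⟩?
0.7604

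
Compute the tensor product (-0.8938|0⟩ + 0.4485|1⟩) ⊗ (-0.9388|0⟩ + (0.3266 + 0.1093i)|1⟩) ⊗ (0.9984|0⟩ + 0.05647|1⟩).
0.8378|000⟩ + 0.04738|001⟩ + (-0.2914 - 0.09754i)|010⟩ + (-0.01648 - 0.005517i)|011⟩ - 0.4204|100⟩ - 0.02378|101⟩ + (0.1462 + 0.04894i)|110⟩ + (0.008272 + 0.002768i)|111⟩

amp(|b₁b₂…⟩) = product of the factor amplitudes for bits b₁, b₂, …; only kets whose every factor amplitude is nonzero survive.
|000⟩: (-0.8938)(-0.9388)(0.9984) = 0.8378
|001⟩: (-0.8938)(-0.9388)(0.05647) = 0.04738
|010⟩: (-0.8938)(0.3266 + 0.1093i)(0.9984) = (-0.2914 - 0.09754i)
|011⟩: (-0.8938)(0.3266 + 0.1093i)(0.05647) = (-0.01648 - 0.005517i)
|100⟩: (0.4485)(-0.9388)(0.9984) = -0.4204
|101⟩: (0.4485)(-0.9388)(0.05647) = -0.02378
|110⟩: (0.4485)(0.3266 + 0.1093i)(0.9984) = (0.1462 + 0.04894i)
|111⟩: (0.4485)(0.3266 + 0.1093i)(0.05647) = (0.008272 + 0.002768i)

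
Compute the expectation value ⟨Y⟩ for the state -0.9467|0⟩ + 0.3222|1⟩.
0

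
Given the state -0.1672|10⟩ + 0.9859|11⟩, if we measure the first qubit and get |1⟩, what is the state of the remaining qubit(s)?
-0.1672|0⟩ + 0.9859|1⟩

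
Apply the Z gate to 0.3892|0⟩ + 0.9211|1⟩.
0.3892|0⟩ - 0.9211|1⟩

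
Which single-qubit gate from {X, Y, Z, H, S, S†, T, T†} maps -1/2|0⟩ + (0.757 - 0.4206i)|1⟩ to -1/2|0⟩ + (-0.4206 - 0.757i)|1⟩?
S†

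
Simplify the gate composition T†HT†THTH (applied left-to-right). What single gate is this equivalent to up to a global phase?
H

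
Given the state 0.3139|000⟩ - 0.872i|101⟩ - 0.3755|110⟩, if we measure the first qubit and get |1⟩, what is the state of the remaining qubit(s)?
-0.9185i|01⟩ - 0.3955|10⟩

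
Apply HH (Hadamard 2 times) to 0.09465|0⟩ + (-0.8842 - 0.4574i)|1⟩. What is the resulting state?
0.09465|0⟩ + (-0.8842 - 0.4574i)|1⟩

H² = I, so an even number of Hadamards cancels: H^2 = I and the state is unchanged.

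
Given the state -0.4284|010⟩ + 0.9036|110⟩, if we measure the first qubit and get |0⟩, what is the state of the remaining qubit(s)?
-|10⟩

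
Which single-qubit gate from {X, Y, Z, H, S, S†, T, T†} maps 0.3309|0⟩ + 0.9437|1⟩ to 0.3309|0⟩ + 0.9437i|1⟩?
S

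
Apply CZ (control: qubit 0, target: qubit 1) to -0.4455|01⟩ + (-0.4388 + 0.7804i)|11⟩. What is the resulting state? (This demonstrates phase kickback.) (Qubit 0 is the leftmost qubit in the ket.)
-0.4455|01⟩ + (0.4388 - 0.7804i)|11⟩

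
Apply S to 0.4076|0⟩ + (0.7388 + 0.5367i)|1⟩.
0.4076|0⟩ + (-0.5367 + 0.7388i)|1⟩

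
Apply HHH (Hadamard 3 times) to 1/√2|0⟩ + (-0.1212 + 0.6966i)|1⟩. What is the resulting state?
(0.4143 + 0.4926i)|0⟩ + (0.5857 - 0.4926i)|1⟩

H² = I, so H^3 = H: a single Hadamard. With (a, b) = (1/√2, (-0.1212 + 0.6966i)), H gives ((a + b)/√2, (a − b)/√2) = ((0.4143 + 0.4926i), (0.5857 - 0.4926i)).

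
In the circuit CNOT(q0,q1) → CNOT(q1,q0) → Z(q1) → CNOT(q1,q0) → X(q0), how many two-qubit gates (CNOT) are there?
3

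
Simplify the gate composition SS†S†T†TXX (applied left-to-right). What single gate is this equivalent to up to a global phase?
S†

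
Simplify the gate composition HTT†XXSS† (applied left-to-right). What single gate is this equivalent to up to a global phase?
H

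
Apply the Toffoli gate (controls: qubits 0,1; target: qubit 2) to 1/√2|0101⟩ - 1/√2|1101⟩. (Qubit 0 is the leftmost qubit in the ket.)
1/√2|0101⟩ - 1/√2|1111⟩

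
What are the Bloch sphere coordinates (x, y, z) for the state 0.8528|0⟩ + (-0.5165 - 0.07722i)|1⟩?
(-0.8809, -0.1317, 0.4545)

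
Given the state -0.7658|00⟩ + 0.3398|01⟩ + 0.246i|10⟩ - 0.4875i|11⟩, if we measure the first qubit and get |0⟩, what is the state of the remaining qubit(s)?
-0.9141|0⟩ + 0.4056|1⟩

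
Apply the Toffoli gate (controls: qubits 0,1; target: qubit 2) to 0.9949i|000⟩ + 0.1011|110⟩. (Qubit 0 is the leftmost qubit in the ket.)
0.9949i|000⟩ + 0.1011|111⟩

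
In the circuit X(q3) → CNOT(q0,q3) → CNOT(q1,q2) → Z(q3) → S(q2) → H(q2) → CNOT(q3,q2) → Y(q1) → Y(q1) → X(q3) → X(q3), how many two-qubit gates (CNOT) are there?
3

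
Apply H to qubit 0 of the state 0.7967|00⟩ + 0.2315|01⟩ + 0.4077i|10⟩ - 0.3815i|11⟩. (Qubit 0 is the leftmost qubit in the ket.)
(0.5634 + 0.2883i)|00⟩ + (0.1637 - 0.2698i)|01⟩ + (0.5634 - 0.2883i)|10⟩ + (0.1637 + 0.2698i)|11⟩

H on qubit 0 mixes each pair of kets that differ only in qubit 0: amplitudes (a, b) of (|…0…⟩, |…1…⟩) become ((a + b)/√2, (a − b)/√2). Kets absent from the input have amplitude 0.
(|00⟩, |10⟩): (a, b) = (0.7967, 0.4077i) → ((0.5634 + 0.2883i), (0.5634 - 0.2883i))
(|01⟩, |11⟩): (a, b) = (0.2315, -0.3815i) → ((0.1637 - 0.2698i), (0.1637 + 0.2698i))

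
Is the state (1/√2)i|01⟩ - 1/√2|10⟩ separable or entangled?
Entangled

Writing the state as a|00⟩ + b|01⟩ + c|10⟩ + d|11⟩, it is a product state iff ad − bc = 0.
Here (a, b, c, d) = (0, (1/√2)i, -1/√2, 0): ad − bc = (0)(0) − ((1/√2)i)(-1/√2) = (1/2)i ≠ 0, so the state is entangled.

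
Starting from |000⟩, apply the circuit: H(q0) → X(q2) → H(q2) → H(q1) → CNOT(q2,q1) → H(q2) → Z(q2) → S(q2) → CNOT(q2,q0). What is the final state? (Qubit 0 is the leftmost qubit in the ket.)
-(1/2)i|001⟩ - (1/2)i|011⟩ - (1/2)i|101⟩ - (1/2)i|111⟩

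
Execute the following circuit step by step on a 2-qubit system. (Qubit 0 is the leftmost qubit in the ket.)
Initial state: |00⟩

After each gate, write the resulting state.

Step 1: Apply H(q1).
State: 1/√2|00⟩ + 1/√2|01⟩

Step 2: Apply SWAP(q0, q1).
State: 1/√2|00⟩ + 1/√2|10⟩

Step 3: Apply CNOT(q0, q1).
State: 1/√2|00⟩ + 1/√2|11⟩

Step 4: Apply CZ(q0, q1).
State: 1/√2|00⟩ - 1/√2|11⟩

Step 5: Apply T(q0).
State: 1/√2|00⟩ + (-1/2 - (1/2)i)|11⟩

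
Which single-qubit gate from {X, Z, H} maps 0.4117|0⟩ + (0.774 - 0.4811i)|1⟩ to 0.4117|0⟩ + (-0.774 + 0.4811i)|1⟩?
Z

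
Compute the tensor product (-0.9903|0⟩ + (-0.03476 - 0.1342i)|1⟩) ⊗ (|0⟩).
-0.9903|00⟩ + (-0.03476 - 0.1342i)|10⟩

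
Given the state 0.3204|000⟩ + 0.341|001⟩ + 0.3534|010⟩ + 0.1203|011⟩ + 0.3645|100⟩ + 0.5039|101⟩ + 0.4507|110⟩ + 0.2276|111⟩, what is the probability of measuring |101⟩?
0.2539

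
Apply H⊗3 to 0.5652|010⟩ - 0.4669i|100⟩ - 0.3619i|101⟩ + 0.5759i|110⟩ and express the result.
(0.1998 - 0.08941i)|000⟩ + (0.1998 + 0.1665i)|001⟩ + (-0.1998 - 0.4966i)|010⟩ + (-0.1998 - 0.2407i)|011⟩ + (0.1998 + 0.08941i)|100⟩ + (0.1998 - 0.1665i)|101⟩ + (-0.1998 + 0.4966i)|110⟩ + (-0.1998 + 0.2407i)|111⟩

H⊗3 gives amp(|y⟩) = (1/2√2) Σ_x (−1)^(x·y) amp(|x⟩), where x·y is the number of positions in which both x and y have a 1.
|000⟩: (0.5652 - 0.4669i - 0.3619i + 0.5759i)/(2√2) = (0.1998 - 0.08941i)
|001⟩: (0.5652 - 0.4669i + 0.3619i + 0.5759i)/(2√2) = (0.1998 + 0.1665i)
|010⟩: (-0.5652 - 0.4669i - 0.3619i - 0.5759i)/(2√2) = (-0.1998 - 0.4966i)
|011⟩: (-0.5652 - 0.4669i + 0.3619i - 0.5759i)/(2√2) = (-0.1998 - 0.2407i)
|100⟩: (0.5652 + 0.4669i + 0.3619i - 0.5759i)/(2√2) = (0.1998 + 0.08941i)
|101⟩: (0.5652 + 0.4669i - 0.3619i - 0.5759i)/(2√2) = (0.1998 - 0.1665i)
|110⟩: (-0.5652 + 0.4669i + 0.3619i + 0.5759i)/(2√2) = (-0.1998 + 0.4966i)
|111⟩: (-0.5652 + 0.4669i - 0.3619i + 0.5759i)/(2√2) = (-0.1998 + 0.2407i)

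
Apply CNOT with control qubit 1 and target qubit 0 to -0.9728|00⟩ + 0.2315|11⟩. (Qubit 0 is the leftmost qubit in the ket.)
-0.9728|00⟩ + 0.2315|01⟩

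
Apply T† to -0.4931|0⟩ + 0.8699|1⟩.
-0.4931|0⟩ + (0.6151 - 0.6151i)|1⟩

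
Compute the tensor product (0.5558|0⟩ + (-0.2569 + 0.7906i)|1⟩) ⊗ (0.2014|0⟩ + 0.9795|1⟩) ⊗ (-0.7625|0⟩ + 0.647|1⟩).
-0.08535|000⟩ + 0.07242|001⟩ - 0.4151|010⟩ + 0.3522|011⟩ + (0.03945 - 0.1214i)|100⟩ + (-0.03348 + 0.103i)|101⟩ + (0.1919 - 0.5905i)|110⟩ + (-0.1628 + 0.501i)|111⟩

amp(|b₁b₂…⟩) = product of the factor amplitudes for bits b₁, b₂, …; only kets whose every factor amplitude is nonzero survive.
|000⟩: (0.5558)(0.2014)(-0.7625) = -0.08535
|001⟩: (0.5558)(0.2014)(0.647) = 0.07242
|010⟩: (0.5558)(0.9795)(-0.7625) = -0.4151
|011⟩: (0.5558)(0.9795)(0.647) = 0.3522
|100⟩: (-0.2569 + 0.7906i)(0.2014)(-0.7625) = (0.03945 - 0.1214i)
|101⟩: (-0.2569 + 0.7906i)(0.2014)(0.647) = (-0.03348 + 0.103i)
|110⟩: (-0.2569 + 0.7906i)(0.9795)(-0.7625) = (0.1919 - 0.5905i)
|111⟩: (-0.2569 + 0.7906i)(0.9795)(0.647) = (-0.1628 + 0.501i)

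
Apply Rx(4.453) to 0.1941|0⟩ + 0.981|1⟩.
(-0.1183 - 0.7776i)|0⟩ + (-0.5981 - 0.1538i)|1⟩

Rx(4.453) = [[cos(θ/2), −i·sin(θ/2)], [−i·sin(θ/2), cos(θ/2)]]; θ = 4.453, cos(θ/2) ≈ -0.609717, sin(θ/2) ≈ 0.792619.
With a = amp(|0⟩) = 0.1941 and b = amp(|1⟩) = 0.981:
new amp(|0⟩) = (-0.609717)·a + (-0.792619i)·b = (-0.1183 - 0.7776i)
new amp(|1⟩) = (-0.792619i)·a + (-0.609717)·b = (-0.5981 - 0.1538i)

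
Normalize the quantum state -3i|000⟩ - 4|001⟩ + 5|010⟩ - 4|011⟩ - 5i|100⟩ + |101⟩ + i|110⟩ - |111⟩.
-0.3094i|000⟩ - 0.4126|001⟩ + 0.5157|010⟩ - 0.4126|011⟩ - 0.5157i|100⟩ + 0.1031|101⟩ + 0.1031i|110⟩ - 0.1031|111⟩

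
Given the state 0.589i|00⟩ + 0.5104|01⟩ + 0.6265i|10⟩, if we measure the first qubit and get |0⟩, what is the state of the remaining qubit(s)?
0.7557i|0⟩ + 0.6549|1⟩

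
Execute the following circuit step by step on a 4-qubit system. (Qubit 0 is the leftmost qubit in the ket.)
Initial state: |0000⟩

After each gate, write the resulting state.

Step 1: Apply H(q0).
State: 1/√2|0000⟩ + 1/√2|1000⟩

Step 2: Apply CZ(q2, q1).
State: 1/√2|0000⟩ + 1/√2|1000⟩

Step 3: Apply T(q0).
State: 1/√2|0000⟩ + (1/2 + (1/2)i)|1000⟩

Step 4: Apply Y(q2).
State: (1/√2)i|0010⟩ + (-1/2 + (1/2)i)|1010⟩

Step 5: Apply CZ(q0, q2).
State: (1/√2)i|0010⟩ + (1/2 - (1/2)i)|1010⟩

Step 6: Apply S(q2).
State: -1/√2|0010⟩ + (1/2 + (1/2)i)|1010⟩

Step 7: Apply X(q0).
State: (1/2 + (1/2)i)|0010⟩ - 1/√2|1010⟩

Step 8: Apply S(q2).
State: (-1/2 + (1/2)i)|0010⟩ - (1/√2)i|1010⟩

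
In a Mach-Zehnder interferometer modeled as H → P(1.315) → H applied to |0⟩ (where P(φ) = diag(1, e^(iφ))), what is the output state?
(0.6265 + 0.4837i)|0⟩ + (0.3735 - 0.4837i)|1⟩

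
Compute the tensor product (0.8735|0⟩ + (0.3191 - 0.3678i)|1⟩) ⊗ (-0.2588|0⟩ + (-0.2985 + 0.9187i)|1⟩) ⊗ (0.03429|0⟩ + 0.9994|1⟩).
-0.007752|000⟩ - 0.2259|001⟩ + (-0.008941 + 0.02752i)|010⟩ + (-0.2606 + 0.802i)|011⟩ + (-0.002832 + 0.003264i)|100⟩ + (-0.08253 + 0.09513i)|101⟩ + (0.00832 + 0.01382i)|110⟩ + (0.2425 + 0.4027i)|111⟩

amp(|b₁b₂…⟩) = product of the factor amplitudes for bits b₁, b₂, …; only kets whose every factor amplitude is nonzero survive.
|000⟩: (0.8735)(-0.2588)(0.03429) = -0.007752
|001⟩: (0.8735)(-0.2588)(0.9994) = -0.2259
|010⟩: (0.8735)(-0.2985 + 0.9187i)(0.03429) = (-0.008941 + 0.02752i)
|011⟩: (0.8735)(-0.2985 + 0.9187i)(0.9994) = (-0.2606 + 0.802i)
|100⟩: (0.3191 - 0.3678i)(-0.2588)(0.03429) = (-0.002832 + 0.003264i)
|101⟩: (0.3191 - 0.3678i)(-0.2588)(0.9994) = (-0.08253 + 0.09513i)
|110⟩: (0.3191 - 0.3678i)(-0.2985 + 0.9187i)(0.03429) = (0.00832 + 0.01382i)
|111⟩: (0.3191 - 0.3678i)(-0.2985 + 0.9187i)(0.9994) = (0.2425 + 0.4027i)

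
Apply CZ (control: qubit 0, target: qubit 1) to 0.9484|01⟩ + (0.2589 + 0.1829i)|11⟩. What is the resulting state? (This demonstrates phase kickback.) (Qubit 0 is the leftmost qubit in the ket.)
0.9484|01⟩ + (-0.2589 - 0.1829i)|11⟩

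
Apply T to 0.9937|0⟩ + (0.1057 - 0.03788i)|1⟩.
0.9937|0⟩ + (0.1015 + 0.04796i)|1⟩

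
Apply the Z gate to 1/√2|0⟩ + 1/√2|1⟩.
1/√2|0⟩ - 1/√2|1⟩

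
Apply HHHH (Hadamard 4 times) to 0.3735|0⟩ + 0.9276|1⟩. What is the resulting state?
0.3735|0⟩ + 0.9276|1⟩

H² = I, so an even number of Hadamards cancels: H^4 = I and the state is unchanged.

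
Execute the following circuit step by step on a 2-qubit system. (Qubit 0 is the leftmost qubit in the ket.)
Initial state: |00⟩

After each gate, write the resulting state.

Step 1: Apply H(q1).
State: 1/√2|00⟩ + 1/√2|01⟩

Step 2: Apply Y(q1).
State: -(1/√2)i|00⟩ + (1/√2)i|01⟩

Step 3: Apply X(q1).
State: (1/√2)i|00⟩ - (1/√2)i|01⟩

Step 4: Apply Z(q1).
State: (1/√2)i|00⟩ + (1/√2)i|01⟩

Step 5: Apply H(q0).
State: (1/2)i|00⟩ + (1/2)i|01⟩ + (1/2)i|10⟩ + (1/2)i|11⟩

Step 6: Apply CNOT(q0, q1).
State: (1/2)i|00⟩ + (1/2)i|01⟩ + (1/2)i|10⟩ + (1/2)i|11⟩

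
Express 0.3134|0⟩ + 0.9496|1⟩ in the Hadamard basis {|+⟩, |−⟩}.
0.8931|+⟩ - 0.4499|−⟩

With |ψ⟩ = α|0⟩ + β|1⟩, the Hadamard-basis coefficients are ⟨+|ψ⟩ = (α + β)/√2 and ⟨−|ψ⟩ = (α − β)/√2.
Here α = 0.3134, β = 0.9496: (α + β)/√2 = 0.8931, (α − β)/√2 = -0.4499.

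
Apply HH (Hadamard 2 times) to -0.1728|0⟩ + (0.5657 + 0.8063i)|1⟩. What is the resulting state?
-0.1728|0⟩ + (0.5657 + 0.8063i)|1⟩

H² = I, so an even number of Hadamards cancels: H^2 = I and the state is unchanged.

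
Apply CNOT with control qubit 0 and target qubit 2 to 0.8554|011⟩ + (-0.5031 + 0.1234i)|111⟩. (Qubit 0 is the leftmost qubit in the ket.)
0.8554|011⟩ + (-0.5031 + 0.1234i)|110⟩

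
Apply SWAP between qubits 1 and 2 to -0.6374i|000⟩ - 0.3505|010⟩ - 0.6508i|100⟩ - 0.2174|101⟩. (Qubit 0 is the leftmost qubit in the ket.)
-0.6374i|000⟩ - 0.3505|001⟩ - 0.6508i|100⟩ - 0.2174|110⟩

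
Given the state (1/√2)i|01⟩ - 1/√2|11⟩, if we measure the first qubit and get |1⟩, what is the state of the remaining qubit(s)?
-|1⟩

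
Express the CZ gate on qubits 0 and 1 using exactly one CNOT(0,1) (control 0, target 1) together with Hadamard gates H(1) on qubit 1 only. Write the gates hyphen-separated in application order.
H(1)-CNOT(0,1)-H(1)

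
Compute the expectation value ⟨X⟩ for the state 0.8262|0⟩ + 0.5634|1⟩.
0.931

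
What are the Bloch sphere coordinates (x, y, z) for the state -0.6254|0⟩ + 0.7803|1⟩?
(-0.976, 0, -0.2177)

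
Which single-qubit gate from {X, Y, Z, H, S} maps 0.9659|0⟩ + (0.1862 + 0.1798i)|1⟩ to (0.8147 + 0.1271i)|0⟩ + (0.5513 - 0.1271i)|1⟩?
H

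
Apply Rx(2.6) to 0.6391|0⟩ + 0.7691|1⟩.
(0.171 - 0.7411i)|0⟩ + (0.2057 - 0.6158i)|1⟩

Rx(2.6) = [[cos(θ/2), −i·sin(θ/2)], [−i·sin(θ/2), cos(θ/2)]]; θ = 2.6, cos(θ/2) ≈ 0.267499, sin(θ/2) ≈ 0.963558.
With a = amp(|0⟩) = 0.6391 and b = amp(|1⟩) = 0.7691:
new amp(|0⟩) = (0.267499)·a + (-0.963558i)·b = (0.171 - 0.7411i)
new amp(|1⟩) = (-0.963558i)·a + (0.267499)·b = (0.2057 - 0.6158i)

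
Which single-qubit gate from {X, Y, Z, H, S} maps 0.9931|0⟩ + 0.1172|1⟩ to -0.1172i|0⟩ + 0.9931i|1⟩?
Y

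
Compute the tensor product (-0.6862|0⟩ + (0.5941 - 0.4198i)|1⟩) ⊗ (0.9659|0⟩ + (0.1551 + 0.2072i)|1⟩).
-0.6628|00⟩ + (-0.1064 - 0.1422i)|01⟩ + (0.5738 - 0.4055i)|10⟩ + (0.1791 + 0.05799i)|11⟩

amp(|b₁b₂…⟩) = product of the factor amplitudes for bits b₁, b₂, …; only kets whose every factor amplitude is nonzero survive.
|00⟩: (-0.6862)(0.9659) = -0.6628
|01⟩: (-0.6862)(0.1551 + 0.2072i) = (-0.1064 - 0.1422i)
|10⟩: (0.5941 - 0.4198i)(0.9659) = (0.5738 - 0.4055i)
|11⟩: (0.5941 - 0.4198i)(0.1551 + 0.2072i) = (0.1791 + 0.05799i)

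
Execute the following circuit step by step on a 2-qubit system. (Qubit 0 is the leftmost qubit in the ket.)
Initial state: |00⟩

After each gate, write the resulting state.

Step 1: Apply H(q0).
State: 1/√2|00⟩ + 1/√2|10⟩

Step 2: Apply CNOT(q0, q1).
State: 1/√2|00⟩ + 1/√2|11⟩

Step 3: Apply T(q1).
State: 1/√2|00⟩ + (1/2 + (1/2)i)|11⟩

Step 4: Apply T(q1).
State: 1/√2|00⟩ + (1/√2)i|11⟩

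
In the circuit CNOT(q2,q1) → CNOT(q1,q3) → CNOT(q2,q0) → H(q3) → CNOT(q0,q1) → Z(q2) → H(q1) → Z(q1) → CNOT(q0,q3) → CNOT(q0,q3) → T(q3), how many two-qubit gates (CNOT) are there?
6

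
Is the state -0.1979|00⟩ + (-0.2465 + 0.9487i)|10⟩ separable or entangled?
Separable

Writing the state as a|00⟩ + b|01⟩ + c|10⟩ + d|11⟩, it is a product state iff ad − bc = 0.
Here (a, b, c, d) = (-0.1979, 0, (-0.2465 + 0.9487i), 0): ad − bc = (-0.1979)(0) − (0)(-0.2465 + 0.9487i) = 0, so the state is separable.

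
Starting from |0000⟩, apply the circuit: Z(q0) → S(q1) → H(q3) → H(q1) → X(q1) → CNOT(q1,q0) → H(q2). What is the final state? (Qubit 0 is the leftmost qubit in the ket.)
1/√8|0000⟩ + 1/√8|0001⟩ + 1/√8|0010⟩ + 1/√8|0011⟩ + 1/√8|1100⟩ + 1/√8|1101⟩ + 1/√8|1110⟩ + 1/√8|1111⟩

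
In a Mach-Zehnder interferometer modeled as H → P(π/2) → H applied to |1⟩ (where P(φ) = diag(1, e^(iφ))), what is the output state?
(1/2 - (1/2)i)|0⟩ + (1/2 + (1/2)i)|1⟩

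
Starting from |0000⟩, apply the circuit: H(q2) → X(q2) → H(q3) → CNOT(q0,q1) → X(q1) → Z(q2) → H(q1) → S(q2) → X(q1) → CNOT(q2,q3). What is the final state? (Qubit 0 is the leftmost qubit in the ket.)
-1/√8|0000⟩ - 1/√8|0001⟩ + (1/√8)i|0010⟩ + (1/√8)i|0011⟩ + 1/√8|0100⟩ + 1/√8|0101⟩ - (1/√8)i|0110⟩ - (1/√8)i|0111⟩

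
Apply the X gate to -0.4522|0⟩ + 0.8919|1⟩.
0.8919|0⟩ - 0.4522|1⟩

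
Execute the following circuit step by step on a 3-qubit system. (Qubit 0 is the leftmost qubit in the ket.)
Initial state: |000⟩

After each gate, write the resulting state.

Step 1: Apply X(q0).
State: |100⟩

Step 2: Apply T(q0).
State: (1/√2 + (1/√2)i)|100⟩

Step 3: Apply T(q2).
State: (1/√2 + (1/√2)i)|100⟩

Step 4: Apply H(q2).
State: (1/2 + (1/2)i)|100⟩ + (1/2 + (1/2)i)|101⟩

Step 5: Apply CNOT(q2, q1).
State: (1/2 + (1/2)i)|100⟩ + (1/2 + (1/2)i)|111⟩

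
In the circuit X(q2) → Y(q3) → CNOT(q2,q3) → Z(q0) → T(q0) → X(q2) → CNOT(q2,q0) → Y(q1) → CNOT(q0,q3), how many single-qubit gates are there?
6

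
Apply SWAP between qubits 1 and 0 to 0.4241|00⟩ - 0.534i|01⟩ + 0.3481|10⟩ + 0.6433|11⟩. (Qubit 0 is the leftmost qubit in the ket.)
0.4241|00⟩ + 0.3481|01⟩ - 0.534i|10⟩ + 0.6433|11⟩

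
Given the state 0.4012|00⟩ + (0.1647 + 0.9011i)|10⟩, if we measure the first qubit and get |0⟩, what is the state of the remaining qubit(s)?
|0⟩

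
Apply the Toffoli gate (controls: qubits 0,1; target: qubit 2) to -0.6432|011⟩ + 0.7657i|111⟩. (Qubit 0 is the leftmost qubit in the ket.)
-0.6432|011⟩ + 0.7657i|110⟩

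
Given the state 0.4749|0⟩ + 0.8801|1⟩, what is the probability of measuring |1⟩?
0.7746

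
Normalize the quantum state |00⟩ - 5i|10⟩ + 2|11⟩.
0.1826|00⟩ - 0.9129i|10⟩ + 0.3651|11⟩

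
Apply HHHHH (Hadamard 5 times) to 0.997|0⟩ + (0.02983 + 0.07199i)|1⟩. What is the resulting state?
(0.7261 + 0.0509i)|0⟩ + (0.6839 - 0.0509i)|1⟩

H² = I, so H^5 = H: a single Hadamard. With (a, b) = (0.997, (0.02983 + 0.07199i)), H gives ((a + b)/√2, (a − b)/√2) = ((0.7261 + 0.0509i), (0.6839 - 0.0509i)).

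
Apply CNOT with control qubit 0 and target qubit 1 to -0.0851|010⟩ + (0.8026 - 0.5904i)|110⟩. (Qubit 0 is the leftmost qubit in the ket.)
-0.0851|010⟩ + (0.8026 - 0.5904i)|100⟩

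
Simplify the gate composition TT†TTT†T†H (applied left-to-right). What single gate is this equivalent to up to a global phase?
H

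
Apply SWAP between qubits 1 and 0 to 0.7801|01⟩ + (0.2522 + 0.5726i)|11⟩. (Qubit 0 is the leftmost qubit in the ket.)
0.7801|10⟩ + (0.2522 + 0.5726i)|11⟩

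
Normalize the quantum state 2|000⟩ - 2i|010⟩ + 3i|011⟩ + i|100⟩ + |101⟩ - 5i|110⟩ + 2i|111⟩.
0.2887|000⟩ - 0.2887i|010⟩ + 0.433i|011⟩ + 0.1443i|100⟩ + 0.1443|101⟩ - 0.7217i|110⟩ + 0.2887i|111⟩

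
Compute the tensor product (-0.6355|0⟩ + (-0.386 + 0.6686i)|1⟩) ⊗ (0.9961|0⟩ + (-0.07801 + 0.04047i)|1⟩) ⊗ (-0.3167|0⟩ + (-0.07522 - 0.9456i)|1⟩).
0.2005|000⟩ + (0.04762 + 0.5986i)|001⟩ + (-0.0157 + 0.008145i)|010⟩ + (-0.02805 - 0.04494i)|011⟩ + (0.1218 - 0.2109i)|100⟩ + (0.6587 + 0.3135i)|101⟩ + (-0.0009671 + 0.02147i)|110⟩ + (-0.06432 + 0.002211i)|111⟩

amp(|b₁b₂…⟩) = product of the factor amplitudes for bits b₁, b₂, …; only kets whose every factor amplitude is nonzero survive.
|000⟩: (-0.6355)(0.9961)(-0.3167) = 0.2005
|001⟩: (-0.6355)(0.9961)(-0.07522 - 0.9456i) = (0.04762 + 0.5986i)
|010⟩: (-0.6355)(-0.07801 + 0.04047i)(-0.3167) = (-0.0157 + 0.008145i)
|011⟩: (-0.6355)(-0.07801 + 0.04047i)(-0.07522 - 0.9456i) = (-0.02805 - 0.04494i)
|100⟩: (-0.386 + 0.6686i)(0.9961)(-0.3167) = (0.1218 - 0.2109i)
|101⟩: (-0.386 + 0.6686i)(0.9961)(-0.07522 - 0.9456i) = (0.6587 + 0.3135i)
|110⟩: (-0.386 + 0.6686i)(-0.07801 + 0.04047i)(-0.3167) = (-0.0009671 + 0.02147i)
|111⟩: (-0.386 + 0.6686i)(-0.07801 + 0.04047i)(-0.07522 - 0.9456i) = (-0.06432 + 0.002211i)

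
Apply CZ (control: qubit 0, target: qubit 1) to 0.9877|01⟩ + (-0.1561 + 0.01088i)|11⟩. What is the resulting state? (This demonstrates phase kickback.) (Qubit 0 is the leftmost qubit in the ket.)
0.9877|01⟩ + (0.1561 - 0.01088i)|11⟩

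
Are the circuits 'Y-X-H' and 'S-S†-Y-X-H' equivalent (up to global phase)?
Yes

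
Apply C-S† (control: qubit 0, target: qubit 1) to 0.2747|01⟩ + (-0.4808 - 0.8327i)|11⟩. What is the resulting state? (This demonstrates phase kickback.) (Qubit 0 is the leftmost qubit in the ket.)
0.2747|01⟩ + (-0.8327 + 0.4808i)|11⟩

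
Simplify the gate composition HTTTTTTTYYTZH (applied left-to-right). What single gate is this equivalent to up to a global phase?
X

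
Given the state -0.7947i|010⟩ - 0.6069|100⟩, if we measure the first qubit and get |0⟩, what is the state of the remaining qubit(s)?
-i|10⟩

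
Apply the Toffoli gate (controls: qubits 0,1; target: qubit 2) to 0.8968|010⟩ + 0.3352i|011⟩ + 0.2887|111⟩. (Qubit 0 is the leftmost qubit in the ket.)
0.8968|010⟩ + 0.3352i|011⟩ + 0.2887|110⟩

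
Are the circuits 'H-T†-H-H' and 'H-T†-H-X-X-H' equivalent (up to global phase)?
Yes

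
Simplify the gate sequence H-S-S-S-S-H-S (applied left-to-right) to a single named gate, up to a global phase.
S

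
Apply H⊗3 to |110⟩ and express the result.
1/√8|000⟩ + 1/√8|001⟩ - 1/√8|010⟩ - 1/√8|011⟩ - 1/√8|100⟩ - 1/√8|101⟩ + 1/√8|110⟩ + 1/√8|111⟩

H⊗3 gives amp(|y⟩) = (1/2√2) Σ_x (−1)^(x·y) amp(|x⟩), where x·y is the number of positions in which both x and y have a 1.
|000⟩: (1)/(2√2) = 1/√8
|001⟩: (1)/(2√2) = 1/√8
|010⟩: (-1)/(2√2) = -1/√8
|011⟩: (-1)/(2√2) = -1/√8
|100⟩: (-1)/(2√2) = -1/√8
|101⟩: (-1)/(2√2) = -1/√8
|110⟩: (1)/(2√2) = 1/√8
|111⟩: (1)/(2√2) = 1/√8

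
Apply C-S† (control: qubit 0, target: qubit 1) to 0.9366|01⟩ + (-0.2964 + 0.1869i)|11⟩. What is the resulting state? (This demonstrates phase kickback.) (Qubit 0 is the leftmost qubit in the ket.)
0.9366|01⟩ + (0.1869 + 0.2964i)|11⟩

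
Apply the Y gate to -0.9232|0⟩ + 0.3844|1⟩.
-0.3844i|0⟩ - 0.9232i|1⟩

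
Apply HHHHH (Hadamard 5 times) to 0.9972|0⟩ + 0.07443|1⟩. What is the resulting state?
0.7578|0⟩ + 0.6525|1⟩

H² = I, so H^5 = H: a single Hadamard. With (a, b) = (0.9972, 0.07443), H gives ((a + b)/√2, (a − b)/√2) = (0.7578, 0.6525).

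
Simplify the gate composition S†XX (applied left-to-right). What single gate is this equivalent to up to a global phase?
S†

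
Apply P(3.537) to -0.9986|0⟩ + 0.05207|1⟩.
-0.9986|0⟩ + (-0.04805 - 0.02006i)|1⟩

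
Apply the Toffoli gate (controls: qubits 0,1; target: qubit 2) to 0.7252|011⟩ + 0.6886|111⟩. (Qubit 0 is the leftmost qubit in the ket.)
0.7252|011⟩ + 0.6886|110⟩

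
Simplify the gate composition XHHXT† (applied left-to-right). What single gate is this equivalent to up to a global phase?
T†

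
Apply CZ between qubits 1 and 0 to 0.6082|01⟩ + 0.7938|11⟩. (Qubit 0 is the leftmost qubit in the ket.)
0.6082|01⟩ - 0.7938|11⟩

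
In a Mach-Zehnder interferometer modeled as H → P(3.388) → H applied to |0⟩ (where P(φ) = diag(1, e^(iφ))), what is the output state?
(0.0151 - 0.122i)|0⟩ + (0.9849 + 0.122i)|1⟩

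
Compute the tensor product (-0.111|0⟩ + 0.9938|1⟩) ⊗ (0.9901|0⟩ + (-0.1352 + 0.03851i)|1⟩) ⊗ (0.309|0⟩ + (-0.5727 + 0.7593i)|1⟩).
-0.03396|000⟩ + (0.06294 - 0.08345i)|001⟩ + (0.004637 - 0.001321i)|010⟩ + (-0.005349 + 0.01384i)|011⟩ + 0.304|100⟩ + (-0.5635 + 0.7471i)|101⟩ + (-0.04152 + 0.01183i)|110⟩ + (0.04789 - 0.1239i)|111⟩

amp(|b₁b₂…⟩) = product of the factor amplitudes for bits b₁, b₂, …; only kets whose every factor amplitude is nonzero survive.
|000⟩: (-0.111)(0.9901)(0.309) = -0.03396
|001⟩: (-0.111)(0.9901)(-0.5727 + 0.7593i) = (0.06294 - 0.08345i)
|010⟩: (-0.111)(-0.1352 + 0.03851i)(0.309) = (0.004637 - 0.001321i)
|011⟩: (-0.111)(-0.1352 + 0.03851i)(-0.5727 + 0.7593i) = (-0.005349 + 0.01384i)
|100⟩: (0.9938)(0.9901)(0.309) = 0.304
|101⟩: (0.9938)(0.9901)(-0.5727 + 0.7593i) = (-0.5635 + 0.7471i)
|110⟩: (0.9938)(-0.1352 + 0.03851i)(0.309) = (-0.04152 + 0.01183i)
|111⟩: (0.9938)(-0.1352 + 0.03851i)(-0.5727 + 0.7593i) = (0.04789 - 0.1239i)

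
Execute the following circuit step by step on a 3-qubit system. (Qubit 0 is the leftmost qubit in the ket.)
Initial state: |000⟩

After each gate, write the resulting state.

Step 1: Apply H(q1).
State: 1/√2|000⟩ + 1/√2|010⟩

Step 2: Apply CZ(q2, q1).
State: 1/√2|000⟩ + 1/√2|010⟩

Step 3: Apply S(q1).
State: 1/√2|000⟩ + (1/√2)i|010⟩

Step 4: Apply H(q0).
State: 1/2|000⟩ + (1/2)i|010⟩ + 1/2|100⟩ + (1/2)i|110⟩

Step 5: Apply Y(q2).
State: (1/2)i|001⟩ - 1/2|011⟩ + (1/2)i|101⟩ - 1/2|111⟩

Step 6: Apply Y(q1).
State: (1/2)i|001⟩ - 1/2|011⟩ + (1/2)i|101⟩ - 1/2|111⟩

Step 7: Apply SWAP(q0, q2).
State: (1/2)i|100⟩ + (1/2)i|101⟩ - 1/2|110⟩ - 1/2|111⟩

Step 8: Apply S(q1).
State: (1/2)i|100⟩ + (1/2)i|101⟩ - (1/2)i|110⟩ - (1/2)i|111⟩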